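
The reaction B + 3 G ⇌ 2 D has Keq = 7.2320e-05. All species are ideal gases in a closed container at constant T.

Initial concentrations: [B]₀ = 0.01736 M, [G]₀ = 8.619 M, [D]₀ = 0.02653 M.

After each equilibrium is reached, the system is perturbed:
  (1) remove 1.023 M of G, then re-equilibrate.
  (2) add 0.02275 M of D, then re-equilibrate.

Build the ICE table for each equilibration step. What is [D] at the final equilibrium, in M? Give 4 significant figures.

[D]_eq = 0.02955 M

Q₀ = 6.3322e-05 vs Keq = 7.2320e-05 ⇒ Q<K, forward
Step 1:
                    B           G           D
  I           0.01736       8.619     0.02653
  C       -6.4195e-04   -0.001926    0.001284
  E           0.01672       8.617     0.02781
  solve Keq expr → x = 6.4195e-04; check Q = 7.2320e-05
Then remove 1.023 M of G.
Step 2:
                    B           G           D
  I           0.01672       7.594     0.02781
  C          0.001789    0.005366   -0.003578
  E           0.01851       7.599     0.02424
  solve Keq expr → x = -0.001789; check Q = 7.2320e-05
Then add 0.02275 M of D.
Step 3:
                    B           G           D
  I           0.01851       7.599     0.04699
  C          0.008719     0.02616    -0.01744
  E           0.02723       7.626     0.02955
  solve Keq expr → x = -0.008719; check Q = 7.2320e-05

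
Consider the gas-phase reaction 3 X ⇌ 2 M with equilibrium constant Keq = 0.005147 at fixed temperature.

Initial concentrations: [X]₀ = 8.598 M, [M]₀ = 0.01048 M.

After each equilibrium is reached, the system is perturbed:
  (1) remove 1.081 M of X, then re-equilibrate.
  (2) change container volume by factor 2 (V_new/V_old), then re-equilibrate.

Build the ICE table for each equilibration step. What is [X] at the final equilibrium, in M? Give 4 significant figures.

[X]_eq = 3.161 M

Q₀ = 1.7279e-07 vs Keq = 0.005147 ⇒ Q<K, forward
Step 1:
                   X          M
  Initial      8.598    0.01048
  Change      -1.865      1.243
  Equil        6.733      1.254
  solve Keq expr → x = 0.6215; check Q = 0.005147
Then remove 1.081 M of X.
Step 2:
                   X          M
  Initial      5.652      1.254
  Change      0.3125    -0.2083
  Equil        5.965      1.045
  solve Keq expr → x = -0.1042; check Q = 0.005147
Then change container volume by factor 2 (V_new/V_old).
Step 3:
                   X          M
  Initial      2.982     0.5226
  Change       0.179    -0.1193
  Equil        3.161     0.4033
  solve Keq expr → x = -0.05965; check Q = 0.005147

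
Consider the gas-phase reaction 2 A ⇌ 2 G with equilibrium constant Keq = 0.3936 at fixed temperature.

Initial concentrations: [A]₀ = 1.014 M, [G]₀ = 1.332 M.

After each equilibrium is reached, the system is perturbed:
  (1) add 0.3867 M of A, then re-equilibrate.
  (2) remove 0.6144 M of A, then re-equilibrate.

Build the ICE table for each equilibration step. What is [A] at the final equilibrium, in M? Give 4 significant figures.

Q₀ = 1.726 vs Keq = 0.3936 ⇒ Q>K, reverse
Step 1:
                  A         G
  I           1.014     1.332
  C          0.4276   -0.4276
  E           1.442    0.9044
  solve Keq expr → x = -0.2138; check Q = 0.3936
Then add 0.3867 M of A.
Step 2:
                  A         G
  I           1.828    0.9044
  C         -0.1491    0.1491
  E           1.679     1.053
  solve Keq expr → x = 0.07454; check Q = 0.3936
Then remove 0.6144 M of A.
Step 3:
                  A         G
  I           1.065     1.053
  C          0.2369   -0.2369
  E           1.302    0.8166
  solve Keq expr → x = -0.1184; check Q = 0.3936

[A]_eq = 1.302 M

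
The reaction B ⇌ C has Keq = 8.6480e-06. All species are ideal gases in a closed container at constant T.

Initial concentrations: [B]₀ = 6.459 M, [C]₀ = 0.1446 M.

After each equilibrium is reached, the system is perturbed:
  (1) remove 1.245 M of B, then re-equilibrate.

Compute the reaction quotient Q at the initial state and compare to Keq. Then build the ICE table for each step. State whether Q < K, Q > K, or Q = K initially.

Q₀ = 0.02239; Q > K (proceeds reverse)

Q₀ = 0.02239 vs Keq = 8.6480e-06 ⇒ Q>K, reverse
Step 1:
                  B         C
  I           6.459    0.1446
  C          0.1445   -0.1445
  E           6.604 5.7107e-05
  solve Keq expr → x = -0.1445; check Q = 8.6480e-06
Then remove 1.245 M of B.
Step 2:
                  B         C
  I           5.359 5.7107e-05
  C       1.0767e-05 -1.0767e-05
  E           5.359 4.6341e-05
  solve Keq expr → x = -1.0767e-05; check Q = 8.6480e-06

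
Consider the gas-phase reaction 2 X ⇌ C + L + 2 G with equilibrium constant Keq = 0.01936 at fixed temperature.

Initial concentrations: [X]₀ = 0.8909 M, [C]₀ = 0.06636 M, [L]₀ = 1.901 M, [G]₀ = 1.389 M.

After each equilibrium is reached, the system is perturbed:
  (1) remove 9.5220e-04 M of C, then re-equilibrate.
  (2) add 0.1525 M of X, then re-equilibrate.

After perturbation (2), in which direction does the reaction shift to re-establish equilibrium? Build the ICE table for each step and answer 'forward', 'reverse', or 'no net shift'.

Q₀ = 0.3066 vs Keq = 0.01936 ⇒ Q>K, reverse
Step 1:
                  X         C         L         G
  init       0.8909   0.06636     1.901     1.389
  Δ          0.1194   -0.0597   -0.0597   -0.1194
  eq           1.01  0.006658     1.841      1.27
  solve Keq expr → x = -0.0597; check Q = 0.01936
Then remove 9.5220e-04 M of C.
Step 2:
                  X         C         L         G
  init         1.01  0.005706     1.841      1.27
  Δ       -0.001812 9.0618e-04 9.0618e-04  0.001812
  eq          1.008  0.006612     1.842     1.271
  solve Keq expr → x = 9.0618e-04; check Q = 0.01936
Then add 0.1525 M of X.
Step 3:
                  X         C         L         G
  init        1.161  0.006612     1.842     1.271
  Δ        -0.00405  0.002025  0.002025   0.00405
  eq          1.157  0.008637     1.844     1.275
  solve Keq expr → x = 0.002025; check Q = 0.01936

Direction: forward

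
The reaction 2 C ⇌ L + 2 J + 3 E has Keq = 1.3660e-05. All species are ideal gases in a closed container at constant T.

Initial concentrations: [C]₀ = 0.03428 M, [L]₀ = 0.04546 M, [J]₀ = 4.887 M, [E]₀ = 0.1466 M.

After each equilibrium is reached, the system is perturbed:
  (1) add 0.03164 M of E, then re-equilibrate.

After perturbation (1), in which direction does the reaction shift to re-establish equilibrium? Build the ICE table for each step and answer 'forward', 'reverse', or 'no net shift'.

Q₀ = 2.911 vs Keq = 1.3660e-05 ⇒ Q>K, reverse
Step 1:
                   C          L          J          E
  Initial    0.03428    0.04546      4.887     0.1466
  Change     0.08688   -0.04344   -0.08688    -0.1303
  Equil       0.1212   0.002019        4.8    0.01628
  solve Keq expr → x = -0.04344; check Q = 1.3660e-05
Then add 0.03164 M of E.
Step 2:
                   C          L          J          E
  Initial     0.1212   0.002019        4.8    0.04792
  Change    0.003791  -0.001896  -0.003791  -0.005687
  Equil        0.125 1.2311e-04      4.796    0.04223
  solve Keq expr → x = -0.001896; check Q = 1.3660e-05

Direction: reverse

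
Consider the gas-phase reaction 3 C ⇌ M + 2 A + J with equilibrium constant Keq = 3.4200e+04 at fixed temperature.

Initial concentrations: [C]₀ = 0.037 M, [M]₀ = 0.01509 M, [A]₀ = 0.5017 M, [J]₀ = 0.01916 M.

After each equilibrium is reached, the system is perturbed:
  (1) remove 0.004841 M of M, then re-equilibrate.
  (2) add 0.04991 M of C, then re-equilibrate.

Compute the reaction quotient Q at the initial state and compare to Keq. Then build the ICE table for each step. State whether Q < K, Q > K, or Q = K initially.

Q₀ = 1.437; Q < K (proceeds forward)

Q₀ = 1.437 vs Keq = 3.4200e+04 ⇒ Q<K, forward
Step 1:
                    C           M           A           J
  I             0.037     0.01509      0.5017     0.01916
  C          -0.03512     0.01171     0.02341     0.01171
  E          0.001882      0.0268      0.5251     0.03087
  solve Keq expr → x = 0.01171; check Q = 3.4200e+04
Then remove 0.004841 M of M.
Step 2:
                    C           M           A           J
  I          0.001882     0.02195      0.5251     0.03087
  C       -1.1896e-04  3.9655e-05  7.9310e-05  3.9655e-05
  E          0.001763     0.02199      0.5252     0.03091
  solve Keq expr → x = 3.9655e-05; check Q = 3.4200e+04
Then add 0.04991 M of C.
Step 3:
                    C           M           A           J
  I           0.05167     0.02199      0.5252     0.03091
  C          -0.04913     0.01638     0.03275     0.01638
  E          0.002547     0.03837      0.5579     0.04728
  solve Keq expr → x = 0.01638; check Q = 3.4200e+04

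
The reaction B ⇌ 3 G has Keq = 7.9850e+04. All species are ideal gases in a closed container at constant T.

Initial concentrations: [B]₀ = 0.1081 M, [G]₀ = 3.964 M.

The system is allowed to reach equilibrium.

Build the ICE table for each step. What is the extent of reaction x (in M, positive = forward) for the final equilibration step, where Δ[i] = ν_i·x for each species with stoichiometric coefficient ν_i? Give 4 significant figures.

x = 0.1071 M

Q₀ = 576.2 vs Keq = 7.9850e+04 ⇒ Q<K, forward
Step 1:
                    B           G
  Initial      0.1081       3.964
  Change      -0.1071      0.3213
  Equil    9.8556e-04       4.285
  solve Keq expr → x = 0.1071; check Q = 7.9850e+04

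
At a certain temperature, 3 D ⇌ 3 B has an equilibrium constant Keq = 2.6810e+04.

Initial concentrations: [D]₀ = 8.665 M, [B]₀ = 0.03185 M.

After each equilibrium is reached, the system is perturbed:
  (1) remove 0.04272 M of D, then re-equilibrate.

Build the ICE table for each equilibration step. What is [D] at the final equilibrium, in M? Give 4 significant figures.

Q₀ = 4.9662e-08 vs Keq = 2.6810e+04 ⇒ Q<K, forward
Step 1:
                  D         B
  init        8.665   0.03185
  Δ          -8.384     8.384
  eq         0.2812     8.416
  solve Keq expr → x = 2.795; check Q = 2.6810e+04
Then remove 0.04272 M of D.
Step 2:
                  D         B
  init       0.2385     8.416
  Δ         0.04134  -0.04134
  eq         0.2798     8.374
  solve Keq expr → x = -0.01378; check Q = 2.6810e+04

[D]_eq = 0.2798 M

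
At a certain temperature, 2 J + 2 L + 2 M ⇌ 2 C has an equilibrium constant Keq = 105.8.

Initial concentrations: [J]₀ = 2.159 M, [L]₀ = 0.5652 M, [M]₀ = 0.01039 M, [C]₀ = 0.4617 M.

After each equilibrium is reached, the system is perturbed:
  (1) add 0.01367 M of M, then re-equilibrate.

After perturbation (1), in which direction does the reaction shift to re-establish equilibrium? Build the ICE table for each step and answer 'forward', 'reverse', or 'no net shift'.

Q₀ = 1326 vs Keq = 105.8 ⇒ Q>K, reverse
Step 1:
                  J         L         M         C
  Initial     2.159    0.5652   0.01039    0.4617
  Change    0.02286   0.02286   0.02286  -0.02286
  Equil       2.182    0.5881   0.03325    0.4388
  solve Keq expr → x = -0.01143; check Q = 105.8
Then add 0.01367 M of M.
Step 2:
                  J         L         M         C
  Initial     2.182    0.5881   0.04692    0.4388
  Change   -0.01188  -0.01188  -0.01188   0.01188
  Equil        2.17    0.5762   0.03505    0.4507
  solve Keq expr → x = 0.005938; check Q = 105.8

Direction: forward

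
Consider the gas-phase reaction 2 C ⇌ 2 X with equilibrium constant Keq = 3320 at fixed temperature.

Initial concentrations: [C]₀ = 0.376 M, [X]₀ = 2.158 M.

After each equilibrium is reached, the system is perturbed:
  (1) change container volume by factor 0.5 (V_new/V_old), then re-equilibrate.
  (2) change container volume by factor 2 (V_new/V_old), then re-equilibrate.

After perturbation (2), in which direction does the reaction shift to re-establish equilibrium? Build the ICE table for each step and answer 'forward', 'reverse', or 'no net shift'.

Q₀ = 32.94 vs Keq = 3320 ⇒ Q<K, forward
Step 1:
                   C          X
  Initial      0.376      2.158
  Change     -0.3328     0.3328
  Equil      0.04323      2.491
  solve Keq expr → x = 0.1664; check Q = 3320
Then change container volume by factor 0.5 (V_new/V_old).
Step 2:
                   C          X
  Initial    0.08646      4.982
  Change           0          0
  Equil      0.08646      4.982
  solve Keq expr → x = 0; check Q = 3320
Then change container volume by factor 2 (V_new/V_old).
Step 3:
                   C          X
  Initial    0.04323      2.491
  Change           0          0
  Equil      0.04323      2.491
  solve Keq expr → x = 0; check Q = 3320

Direction: no net shift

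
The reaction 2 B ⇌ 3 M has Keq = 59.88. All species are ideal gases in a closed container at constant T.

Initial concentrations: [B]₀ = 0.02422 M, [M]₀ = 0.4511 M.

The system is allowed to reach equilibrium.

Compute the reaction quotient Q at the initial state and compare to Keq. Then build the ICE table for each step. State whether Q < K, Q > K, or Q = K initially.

Q₀ = 156.5 vs Keq = 59.88 ⇒ Q>K, reverse
Step 1:
                  B         M
  init      0.02422    0.4511
  Δ         0.01251  -0.01877
  eq        0.03673    0.4323
  solve Keq expr → x = -0.006257; check Q = 59.88

Q₀ = 156.5; Q > K (proceeds reverse)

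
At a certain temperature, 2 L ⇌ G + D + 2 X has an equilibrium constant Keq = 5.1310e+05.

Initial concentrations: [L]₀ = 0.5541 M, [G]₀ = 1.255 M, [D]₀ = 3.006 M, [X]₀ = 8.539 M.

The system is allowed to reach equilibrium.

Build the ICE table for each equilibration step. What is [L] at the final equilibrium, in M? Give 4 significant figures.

[L]_eq = 0.02819 M

Q₀ = 895.9 vs Keq = 5.1310e+05 ⇒ Q<K, forward
Step 1:
                    L           G           D           X
  Initial      0.5541       1.255       3.006       8.539
  Change      -0.5259       0.263       0.263      0.5259
  Equil       0.02819       1.518       3.269       9.065
  solve Keq expr → x = 0.263; check Q = 5.1310e+05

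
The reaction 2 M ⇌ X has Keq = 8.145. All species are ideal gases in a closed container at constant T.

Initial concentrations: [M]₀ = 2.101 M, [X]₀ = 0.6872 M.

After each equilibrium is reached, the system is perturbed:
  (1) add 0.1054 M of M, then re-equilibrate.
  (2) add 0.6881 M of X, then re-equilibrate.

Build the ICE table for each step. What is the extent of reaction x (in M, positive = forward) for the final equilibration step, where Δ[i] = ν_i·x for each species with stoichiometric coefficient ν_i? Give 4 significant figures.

Q₀ = 0.1557 vs Keq = 8.145 ⇒ Q<K, forward
Step 1:
                   M          X
  I            2.101     0.6872
  C           -1.669     0.8344
  E           0.4322      1.522
  solve Keq expr → x = 0.8344; check Q = 8.145
Then add 0.1054 M of M.
Step 2:
                   M          X
  I           0.5376      1.522
  C         -0.09846    0.04923
  E           0.4392      1.571
  solve Keq expr → x = 0.04923; check Q = 8.145
Then add 0.6881 M of X.
Step 3:
                   M          X
  I           0.4392      2.259
  C          0.08264   -0.04132
  E           0.5218      2.218
  solve Keq expr → x = -0.04132; check Q = 8.145

x = -0.04132 M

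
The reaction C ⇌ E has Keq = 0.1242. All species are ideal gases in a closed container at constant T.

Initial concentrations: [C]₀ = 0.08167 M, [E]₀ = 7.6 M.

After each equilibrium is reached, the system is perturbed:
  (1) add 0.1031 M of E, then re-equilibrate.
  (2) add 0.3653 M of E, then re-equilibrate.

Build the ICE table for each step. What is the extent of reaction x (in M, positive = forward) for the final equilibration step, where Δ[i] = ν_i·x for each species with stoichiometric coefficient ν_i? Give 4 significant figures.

x = -0.3249 M

Q₀ = 93.06 vs Keq = 0.1242 ⇒ Q>K, reverse
Step 1:
                    C           E
  init        0.08167         7.6
  Δ             6.751      -6.751
  eq            6.833      0.8487
  solve Keq expr → x = -6.751; check Q = 0.1242
Then add 0.1031 M of E.
Step 2:
                    C           E
  init          6.833      0.9518
  Δ           0.09171    -0.09171
  eq            6.925      0.8601
  solve Keq expr → x = -0.09171; check Q = 0.1242
Then add 0.3653 M of E.
Step 3:
                    C           E
  init          6.925       1.225
  Δ            0.3249     -0.3249
  eq             7.25      0.9004
  solve Keq expr → x = -0.3249; check Q = 0.1242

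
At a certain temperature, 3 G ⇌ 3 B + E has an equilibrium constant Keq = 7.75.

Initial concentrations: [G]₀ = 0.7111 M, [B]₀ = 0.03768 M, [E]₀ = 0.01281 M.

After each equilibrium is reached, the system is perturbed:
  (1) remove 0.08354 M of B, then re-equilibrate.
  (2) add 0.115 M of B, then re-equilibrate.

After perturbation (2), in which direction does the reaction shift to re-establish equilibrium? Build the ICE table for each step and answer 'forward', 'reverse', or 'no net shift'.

Q₀ = 1.9059e-06 vs Keq = 7.75 ⇒ Q<K, forward
Step 1:
                  G         B         E
  I          0.7111   0.03768   0.01281
  C         -0.5418    0.5418    0.1806
  E          0.1693    0.5794    0.1934
  solve Keq expr → x = 0.1806; check Q = 7.75
Then remove 0.08354 M of B.
Step 2:
                  G         B         E
  I          0.1693    0.4959    0.1934
  C        -0.01772   0.01772  0.005907
  E          0.1516    0.5136    0.1993
  solve Keq expr → x = 0.005907; check Q = 7.75
Then add 0.115 M of B.
Step 3:
                  G         B         E
  I          0.1516    0.6286    0.1993
  C         0.02432  -0.02432 -0.008105
  E          0.1759    0.6043    0.1912
  solve Keq expr → x = -0.008105; check Q = 7.75

Direction: reverse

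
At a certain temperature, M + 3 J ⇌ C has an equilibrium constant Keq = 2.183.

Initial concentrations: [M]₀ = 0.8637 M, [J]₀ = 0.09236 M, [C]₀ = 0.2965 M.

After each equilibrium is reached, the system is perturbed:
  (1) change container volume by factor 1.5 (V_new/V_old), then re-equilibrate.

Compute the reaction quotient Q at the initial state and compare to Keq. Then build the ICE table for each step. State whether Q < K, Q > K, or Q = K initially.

Q₀ = 435.7; Q > K (proceeds reverse)

Q₀ = 435.7 vs Keq = 2.183 ⇒ Q>K, reverse
Step 1:
                   M          J          C
  init        0.8637    0.09236     0.2965
  Δ           0.1156     0.3467    -0.1156
  eq          0.9793     0.4391     0.1809
  solve Keq expr → x = -0.1156; check Q = 2.183
Then change container volume by factor 1.5 (V_new/V_old).
Step 2:
                   M          J          C
  init        0.6528     0.2927     0.1206
  Δ          0.03226    0.09678   -0.03226
  eq          0.6851     0.3895    0.08836
  solve Keq expr → x = -0.03226; check Q = 2.183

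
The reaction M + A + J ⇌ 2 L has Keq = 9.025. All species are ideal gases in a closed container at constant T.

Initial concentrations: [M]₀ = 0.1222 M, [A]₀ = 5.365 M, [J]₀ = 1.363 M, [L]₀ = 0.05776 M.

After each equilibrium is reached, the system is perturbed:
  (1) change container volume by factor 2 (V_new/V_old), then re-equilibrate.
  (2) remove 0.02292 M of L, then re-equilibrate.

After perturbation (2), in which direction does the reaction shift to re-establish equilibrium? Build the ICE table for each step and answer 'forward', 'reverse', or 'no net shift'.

Direction: forward

Q₀ = 0.003734 vs Keq = 9.025 ⇒ Q<K, forward
Step 1:
                  M         A         J         L
  Initial    0.1222     5.365     1.363   0.05776
  Change    -0.1207   -0.1207   -0.1207    0.2414
  Equil    0.001522     5.244     1.242    0.2991
  solve Keq expr → x = 0.1207; check Q = 9.025
Then change container volume by factor 2 (V_new/V_old).
Step 2:
                  M         A         J         L
  Initial 7.6082e-04     2.622    0.6212    0.1496
  Change  7.2913e-04 7.2913e-04 7.2913e-04 -0.001458
  Equil     0.00149     2.623    0.6219    0.1481
  solve Keq expr → x = -7.2913e-04; check Q = 9.025
Then remove 0.02292 M of L.
Step 3:
                  M         A         J         L
  Initial   0.00149     2.623    0.6219    0.1252
  Change  -4.1059e-04 -4.1059e-04 -4.1059e-04 8.2118e-04
  Equil    0.001079     2.622    0.6215     0.126
  solve Keq expr → x = 4.1059e-04; check Q = 9.025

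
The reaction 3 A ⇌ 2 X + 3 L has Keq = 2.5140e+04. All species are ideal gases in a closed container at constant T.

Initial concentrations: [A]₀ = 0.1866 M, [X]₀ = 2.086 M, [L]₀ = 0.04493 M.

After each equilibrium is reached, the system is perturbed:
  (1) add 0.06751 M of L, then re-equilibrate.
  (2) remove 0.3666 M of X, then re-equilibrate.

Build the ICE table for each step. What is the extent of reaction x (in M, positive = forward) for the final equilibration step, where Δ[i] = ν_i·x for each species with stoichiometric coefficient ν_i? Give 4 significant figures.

Q₀ = 0.06074 vs Keq = 2.5140e+04 ⇒ Q<K, forward
Step 1:
                   A          X          L
  Initial     0.1866      2.086    0.04493
  Change      -0.174      0.116      0.174
  Equil      0.01265      2.202     0.2189
  solve Keq expr → x = 0.05798; check Q = 2.5140e+04
Then add 0.06751 M of L.
Step 2:
                   A          X          L
  Initial    0.01265      2.202     0.2864
  Change    0.003676  -0.002451  -0.003676
  Equil      0.01632        2.2     0.2827
  solve Keq expr → x = -0.001225; check Q = 2.5140e+04
Then remove 0.3666 M of X.
Step 3:
                   A          X          L
  Initial    0.01632      1.833     0.2827
  Change   -0.001771   0.001181   0.001771
  Equil      0.01455      1.834     0.2845
  solve Keq expr → x = 5.9046e-04; check Q = 2.5140e+04

x = 5.9046e-04 M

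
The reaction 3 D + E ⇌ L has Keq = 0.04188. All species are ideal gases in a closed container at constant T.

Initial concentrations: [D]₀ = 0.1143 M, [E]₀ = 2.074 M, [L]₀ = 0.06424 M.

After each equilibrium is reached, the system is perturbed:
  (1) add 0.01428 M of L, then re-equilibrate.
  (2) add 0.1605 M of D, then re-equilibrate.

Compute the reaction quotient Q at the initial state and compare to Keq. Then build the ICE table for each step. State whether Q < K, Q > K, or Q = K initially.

Q₀ = 20.74; Q > K (proceeds reverse)

Q₀ = 20.74 vs Keq = 0.04188 ⇒ Q>K, reverse
Step 1:
                    D           E           L
  init         0.1143       2.074     0.06424
  Δ            0.1855     0.06183    -0.06183
  eq           0.2998       2.136     0.00241
  solve Keq expr → x = -0.06183; check Q = 0.04188
Then add 0.01428 M of L.
Step 2:
                    D           E           L
  init         0.2998       2.136     0.01669
  Δ           0.03952     0.01317    -0.01317
  eq           0.3393       2.149    0.003516
  solve Keq expr → x = -0.01317; check Q = 0.04188
Then add 0.1605 M of D.
Step 3:
                    D           E           L
  init         0.4998       2.149    0.003516
  Δ          -0.01932   -0.006438    0.006438
  eq           0.4805       2.143    0.009954
  solve Keq expr → x = 0.006438; check Q = 0.04188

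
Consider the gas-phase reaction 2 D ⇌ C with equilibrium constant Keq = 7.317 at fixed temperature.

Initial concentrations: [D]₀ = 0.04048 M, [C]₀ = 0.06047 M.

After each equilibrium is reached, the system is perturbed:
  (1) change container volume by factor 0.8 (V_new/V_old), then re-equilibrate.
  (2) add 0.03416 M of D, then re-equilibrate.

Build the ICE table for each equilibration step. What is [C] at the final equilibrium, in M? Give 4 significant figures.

Q₀ = 36.9 vs Keq = 7.317 ⇒ Q>K, reverse
Step 1:
                    D           C
  init        0.04048     0.06047
  Δ            0.0358     -0.0179
  eq          0.07628     0.04257
  solve Keq expr → x = -0.0179; check Q = 7.317
Then change container volume by factor 0.8 (V_new/V_old).
Step 2:
                    D           C
  init        0.09535     0.05321
  Δ         -0.007221     0.00361
  eq          0.08813     0.05682
  solve Keq expr → x = 0.00361; check Q = 7.317
Then add 0.03416 M of D.
Step 3:
                    D           C
  init         0.1223     0.05682
  Δ          -0.02496     0.01248
  eq          0.09732     0.06931
  solve Keq expr → x = 0.01248; check Q = 7.317

[C]_eq = 0.06931 M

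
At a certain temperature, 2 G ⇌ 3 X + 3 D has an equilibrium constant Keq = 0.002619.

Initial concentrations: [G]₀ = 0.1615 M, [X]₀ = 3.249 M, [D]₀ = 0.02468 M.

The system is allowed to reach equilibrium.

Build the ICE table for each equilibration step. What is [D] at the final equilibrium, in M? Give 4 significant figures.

[D]_eq = 0.01303 M

Q₀ = 0.01977 vs Keq = 0.002619 ⇒ Q>K, reverse
Step 1:
                  G         X         D
  init       0.1615     3.249   0.02468
  Δ        0.007767  -0.01165  -0.01165
  eq         0.1693     3.237   0.01303
  solve Keq expr → x = -0.003884; check Q = 0.002619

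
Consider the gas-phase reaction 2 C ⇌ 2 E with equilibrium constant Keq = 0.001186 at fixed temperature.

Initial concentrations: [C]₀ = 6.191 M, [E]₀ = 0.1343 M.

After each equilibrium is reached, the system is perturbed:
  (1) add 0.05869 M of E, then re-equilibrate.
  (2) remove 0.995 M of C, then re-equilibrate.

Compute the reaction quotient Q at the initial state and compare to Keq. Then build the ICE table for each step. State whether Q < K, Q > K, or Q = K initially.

Q₀ = 4.7058e-04; Q < K (proceeds forward)

Q₀ = 4.7058e-04 vs Keq = 0.001186 ⇒ Q<K, forward
Step 1:
                  C         E
  I           6.191    0.1343
  C        -0.07628   0.07628
  E           6.115    0.2106
  solve Keq expr → x = 0.03814; check Q = 0.001186
Then add 0.05869 M of E.
Step 2:
                  C         E
  I           6.115    0.2693
  C         0.05674  -0.05674
  E           6.171    0.2125
  solve Keq expr → x = -0.02837; check Q = 0.001186
Then remove 0.995 M of C.
Step 3:
                  C         E
  I           5.176    0.2125
  C         0.03313  -0.03313
  E            5.21    0.1794
  solve Keq expr → x = -0.01656; check Q = 0.001186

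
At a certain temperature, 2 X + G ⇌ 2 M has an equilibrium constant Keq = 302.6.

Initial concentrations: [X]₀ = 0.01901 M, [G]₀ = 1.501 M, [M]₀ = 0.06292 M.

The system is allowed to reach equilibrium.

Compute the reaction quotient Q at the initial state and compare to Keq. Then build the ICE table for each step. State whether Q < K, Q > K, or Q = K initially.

Q₀ = 7.298 vs Keq = 302.6 ⇒ Q<K, forward
Step 1:
                   X          G          M
  Initial    0.01901      1.501    0.06292
  Change    -0.01533  -0.007665    0.01533
  Equil     0.003681      1.493    0.07825
  solve Keq expr → x = 0.007665; check Q = 302.6

Q₀ = 7.298; Q < K (proceeds forward)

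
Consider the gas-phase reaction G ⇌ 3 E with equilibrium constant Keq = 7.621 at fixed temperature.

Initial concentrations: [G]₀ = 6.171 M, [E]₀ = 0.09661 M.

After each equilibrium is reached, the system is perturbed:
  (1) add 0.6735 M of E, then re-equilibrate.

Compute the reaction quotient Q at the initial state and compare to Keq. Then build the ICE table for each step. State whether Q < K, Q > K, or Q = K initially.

Q₀ = 1.4612e-04 vs Keq = 7.621 ⇒ Q<K, forward
Step 1:
                   G          E
  I            6.171    0.09661
  C           -1.095      3.285
  E            5.076      3.382
  solve Keq expr → x = 1.095; check Q = 7.621
Then add 0.6735 M of E.
Step 2:
                   G          E
  I            5.076      4.056
  C           0.2092    -0.6277
  E            5.285      3.428
  solve Keq expr → x = -0.2092; check Q = 7.621

Q₀ = 1.4612e-04; Q < K (proceeds forward)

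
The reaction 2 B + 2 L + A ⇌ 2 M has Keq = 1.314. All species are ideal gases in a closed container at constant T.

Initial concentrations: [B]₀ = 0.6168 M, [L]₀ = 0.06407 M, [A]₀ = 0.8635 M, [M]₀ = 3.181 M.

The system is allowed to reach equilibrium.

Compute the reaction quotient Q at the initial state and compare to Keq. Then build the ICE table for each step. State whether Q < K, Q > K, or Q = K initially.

Q₀ = 7504; Q > K (proceeds reverse)

Q₀ = 7504 vs Keq = 1.314 ⇒ Q>K, reverse
Step 1:
                   B          L          A          M
  init        0.6168    0.06407     0.8635      3.181
  Δ           0.9755     0.9755     0.4877    -0.9755
  eq           1.592       1.04      1.351      2.206
  solve Keq expr → x = -0.4877; check Q = 1.314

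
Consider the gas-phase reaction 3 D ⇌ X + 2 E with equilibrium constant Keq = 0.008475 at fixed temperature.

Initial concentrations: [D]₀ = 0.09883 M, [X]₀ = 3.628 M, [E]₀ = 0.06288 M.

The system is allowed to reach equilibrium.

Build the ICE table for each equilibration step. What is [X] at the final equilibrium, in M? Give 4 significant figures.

Q₀ = 14.86 vs Keq = 0.008475 ⇒ Q>K, reverse
Step 1:
                   D          X          E
  init       0.09883      3.628    0.06288
  Δ          0.08842   -0.02947   -0.05895
  eq          0.1873      3.599   0.003932
  solve Keq expr → x = -0.02947; check Q = 0.008475

[X]_eq = 3.599 M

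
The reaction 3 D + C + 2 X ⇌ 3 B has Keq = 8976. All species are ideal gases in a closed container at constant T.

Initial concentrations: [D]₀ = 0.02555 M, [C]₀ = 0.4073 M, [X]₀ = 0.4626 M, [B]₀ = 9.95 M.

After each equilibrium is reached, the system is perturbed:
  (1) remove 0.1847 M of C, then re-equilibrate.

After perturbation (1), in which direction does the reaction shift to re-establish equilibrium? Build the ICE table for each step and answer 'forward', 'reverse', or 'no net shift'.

Direction: reverse

Q₀ = 6.7760e+08 vs Keq = 8976 ⇒ Q>K, reverse
Step 1:
                    D           C           X           B
  I           0.02555      0.4073      0.4626        9.95
  C            0.5735      0.1912      0.3823     -0.5735
  E             0.599      0.5985      0.8449       9.377
  solve Keq expr → x = -0.1912; check Q = 8976
Then remove 0.1847 M of C.
Step 2:
                    D           C           X           B
  I             0.599      0.4138      0.8449       9.377
  C            0.0494     0.01647     0.03293     -0.0494
  E            0.6484      0.4302      0.8779       9.327
  solve Keq expr → x = -0.01647; check Q = 8976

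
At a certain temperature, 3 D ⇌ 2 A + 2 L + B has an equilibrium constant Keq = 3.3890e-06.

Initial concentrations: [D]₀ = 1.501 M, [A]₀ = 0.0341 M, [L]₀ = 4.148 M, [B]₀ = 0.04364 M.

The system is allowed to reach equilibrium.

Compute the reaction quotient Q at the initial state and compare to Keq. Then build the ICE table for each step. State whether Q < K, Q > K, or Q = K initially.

Q₀ = 2.5818e-04 vs Keq = 3.3890e-06 ⇒ Q>K, reverse
Step 1:
                   D          A          L          B
  I            1.501     0.0341      4.148    0.04364
  C          0.04361   -0.02907   -0.02907   -0.01454
  E            1.545   0.005029      4.119     0.0291
  solve Keq expr → x = -0.01454; check Q = 3.3890e-06

Q₀ = 2.5818e-04; Q > K (proceeds reverse)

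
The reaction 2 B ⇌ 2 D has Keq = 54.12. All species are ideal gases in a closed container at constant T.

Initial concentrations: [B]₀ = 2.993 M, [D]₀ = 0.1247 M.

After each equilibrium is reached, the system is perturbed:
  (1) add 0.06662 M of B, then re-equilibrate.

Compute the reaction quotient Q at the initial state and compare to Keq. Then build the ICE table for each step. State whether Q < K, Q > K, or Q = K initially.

Q₀ = 0.001736; Q < K (proceeds forward)

Q₀ = 0.001736 vs Keq = 54.12 ⇒ Q<K, forward
Step 1:
                    B           D
  Initial       2.993      0.1247
  Change        -2.62        2.62
  Equil        0.3731       2.745
  solve Keq expr → x = 1.31; check Q = 54.12
Then add 0.06662 M of B.
Step 2:
                    B           D
  Initial      0.4397       2.745
  Change     -0.05865     0.05865
  Equil        0.3811       2.803
  solve Keq expr → x = 0.02932; check Q = 54.12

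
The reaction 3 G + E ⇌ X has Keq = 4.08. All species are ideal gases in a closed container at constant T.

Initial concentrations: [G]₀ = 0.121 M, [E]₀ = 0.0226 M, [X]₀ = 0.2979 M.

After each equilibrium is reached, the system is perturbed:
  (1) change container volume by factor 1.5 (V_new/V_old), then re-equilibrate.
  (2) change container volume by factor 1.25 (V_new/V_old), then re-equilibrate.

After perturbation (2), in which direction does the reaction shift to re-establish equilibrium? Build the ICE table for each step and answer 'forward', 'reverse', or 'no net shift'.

Direction: reverse

Q₀ = 7441 vs Keq = 4.08 ⇒ Q>K, reverse
Step 1:
                   G          E          X
  I            0.121     0.0226     0.2979
  C           0.4628     0.1543    -0.1543
  E           0.5838     0.1769     0.1436
  solve Keq expr → x = -0.1543; check Q = 4.08
Then change container volume by factor 1.5 (V_new/V_old).
Step 2:
                   G          E          X
  I           0.3892     0.1179    0.09575
  C          0.08925    0.02975   -0.02975
  E           0.4785     0.1477      0.066
  solve Keq expr → x = -0.02975; check Q = 4.08
Then change container volume by factor 1.25 (V_new/V_old).
Step 3:
                   G          E          X
  I           0.3828     0.1181     0.0528
  C          0.03852    0.01284   -0.01284
  E           0.4213      0.131    0.03996
  solve Keq expr → x = -0.01284; check Q = 4.08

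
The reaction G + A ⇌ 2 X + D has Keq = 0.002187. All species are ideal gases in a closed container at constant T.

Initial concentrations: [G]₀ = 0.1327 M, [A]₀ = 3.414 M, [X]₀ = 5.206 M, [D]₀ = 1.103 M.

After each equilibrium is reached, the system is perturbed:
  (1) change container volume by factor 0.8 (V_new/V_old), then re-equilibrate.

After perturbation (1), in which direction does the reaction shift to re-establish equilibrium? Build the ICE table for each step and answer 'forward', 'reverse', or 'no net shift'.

Direction: reverse

Q₀ = 65.99 vs Keq = 0.002187 ⇒ Q>K, reverse
Step 1:
                   G          A          X          D
  I           0.1327      3.414      5.206      1.103
  C            1.102      1.102     -2.203     -1.102
  E            1.234      4.516      3.003   0.001352
  solve Keq expr → x = -1.102; check Q = 0.002187
Then change container volume by factor 0.8 (V_new/V_old).
Step 2:
                   G          A          X          D
  I            1.543      5.645      3.753    0.00169
  C       3.3714e-04 3.3714e-04 -6.7428e-04 -3.3714e-04
  E            1.543      5.645      3.753   0.001353
  solve Keq expr → x = -3.3714e-04; check Q = 0.002187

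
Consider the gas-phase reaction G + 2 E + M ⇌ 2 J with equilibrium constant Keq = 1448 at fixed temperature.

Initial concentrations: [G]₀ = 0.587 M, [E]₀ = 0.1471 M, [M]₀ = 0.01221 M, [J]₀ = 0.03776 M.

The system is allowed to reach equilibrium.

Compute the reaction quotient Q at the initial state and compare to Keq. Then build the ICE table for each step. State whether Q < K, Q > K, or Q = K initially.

Q₀ = 9.194; Q < K (proceeds forward)

Q₀ = 9.194 vs Keq = 1448 ⇒ Q<K, forward
Step 1:
                  G         E         M         J
  Initial     0.587    0.1471   0.01221   0.03776
  Change   -0.01191  -0.02382  -0.01191   0.02382
  Equil      0.5751    0.1233 2.9964e-04   0.06158
  solve Keq expr → x = 0.01191; check Q = 1448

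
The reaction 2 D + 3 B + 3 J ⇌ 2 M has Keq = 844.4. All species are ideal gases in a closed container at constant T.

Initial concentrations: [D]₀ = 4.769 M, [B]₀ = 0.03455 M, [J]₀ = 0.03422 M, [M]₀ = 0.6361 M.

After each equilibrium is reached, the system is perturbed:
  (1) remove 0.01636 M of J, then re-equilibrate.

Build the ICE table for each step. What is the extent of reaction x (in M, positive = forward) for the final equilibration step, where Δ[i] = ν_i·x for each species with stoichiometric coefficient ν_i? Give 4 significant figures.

Q₀ = 1.0765e+07 vs Keq = 844.4 ⇒ Q>K, reverse
Step 1:
                  D         B         J         M
  I           4.769   0.03455   0.03422    0.6361
  C         0.08227    0.1234    0.1234  -0.08227
  E           4.851     0.158    0.1576    0.5538
  solve Keq expr → x = -0.04114; check Q = 844.4
Then remove 0.01636 M of J.
Step 2:
                  D         B         J         M
  I           4.851     0.158    0.1413    0.5538
  C        0.005231  0.007846  0.007846 -0.005231
  E           4.857    0.1658    0.1491    0.5486
  solve Keq expr → x = -0.002615; check Q = 844.4

x = -0.002615 M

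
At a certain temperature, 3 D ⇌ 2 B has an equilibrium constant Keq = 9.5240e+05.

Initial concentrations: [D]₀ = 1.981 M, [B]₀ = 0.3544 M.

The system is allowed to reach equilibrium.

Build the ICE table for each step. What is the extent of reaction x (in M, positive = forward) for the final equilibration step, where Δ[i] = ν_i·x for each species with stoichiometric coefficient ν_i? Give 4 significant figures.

x = 0.6556 M

Q₀ = 0.01616 vs Keq = 9.5240e+05 ⇒ Q<K, forward
Step 1:
                  D         B
  Initial     1.981    0.3544
  Change     -1.967     1.311
  Equil     0.01428     1.666
  solve Keq expr → x = 0.6556; check Q = 9.5240e+05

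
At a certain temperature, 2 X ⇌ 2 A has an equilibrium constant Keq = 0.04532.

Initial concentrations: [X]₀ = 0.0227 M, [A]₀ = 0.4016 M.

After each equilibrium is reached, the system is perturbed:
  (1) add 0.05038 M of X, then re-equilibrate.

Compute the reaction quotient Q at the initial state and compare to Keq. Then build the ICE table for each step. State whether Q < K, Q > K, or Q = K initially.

Q₀ = 313; Q > K (proceeds reverse)

Q₀ = 313 vs Keq = 0.04532 ⇒ Q>K, reverse
Step 1:
                    X           A
  init         0.0227      0.4016
  Δ            0.3271     -0.3271
  eq           0.3498     0.07447
  solve Keq expr → x = -0.1636; check Q = 0.04532
Then add 0.05038 M of X.
Step 2:
                    X           A
  init         0.4002     0.07447
  Δ         -0.008843    0.008843
  eq           0.3914     0.08332
  solve Keq expr → x = 0.004421; check Q = 0.04532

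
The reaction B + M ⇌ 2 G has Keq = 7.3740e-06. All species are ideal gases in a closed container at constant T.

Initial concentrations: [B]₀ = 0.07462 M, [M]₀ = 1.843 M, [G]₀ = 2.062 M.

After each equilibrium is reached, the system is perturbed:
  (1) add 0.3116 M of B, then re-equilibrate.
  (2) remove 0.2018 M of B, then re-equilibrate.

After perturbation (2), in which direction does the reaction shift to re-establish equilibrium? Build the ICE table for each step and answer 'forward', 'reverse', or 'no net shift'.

Direction: reverse

Q₀ = 30.92 vs Keq = 7.3740e-06 ⇒ Q>K, reverse
Step 1:
                  B         M         G
  Initial   0.07462     1.843     2.062
  Change      1.029     1.029    -2.057
  Equil       1.103     2.872  0.004833
  solve Keq expr → x = -1.029; check Q = 7.3740e-06
Then add 0.3116 M of B.
Step 2:
                  B         M         G
  Initial     1.415     2.872  0.004833
  Change  -3.1963e-04 -3.1963e-04 6.3926e-04
  Equil       1.414     2.871  0.005473
  solve Keq expr → x = 3.1963e-04; check Q = 7.3740e-06
Then remove 0.2018 M of B.
Step 3:
                  B         M         G
  Initial     1.213     2.871  0.005473
  Change  2.0239e-04 2.0239e-04 -4.0479e-04
  Equil       1.213     2.871  0.005068
  solve Keq expr → x = -2.0239e-04; check Q = 7.3740e-06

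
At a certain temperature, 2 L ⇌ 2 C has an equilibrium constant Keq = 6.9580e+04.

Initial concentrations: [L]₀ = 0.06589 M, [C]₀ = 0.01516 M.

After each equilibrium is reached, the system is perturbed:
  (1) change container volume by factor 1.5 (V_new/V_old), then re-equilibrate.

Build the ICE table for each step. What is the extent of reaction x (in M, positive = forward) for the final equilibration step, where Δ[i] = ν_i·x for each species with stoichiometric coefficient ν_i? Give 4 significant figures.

Q₀ = 0.05294 vs Keq = 6.9580e+04 ⇒ Q<K, forward
Step 1:
                    L           C
  I           0.06589     0.01516
  C          -0.06558     0.06558
  E        3.0610e-04     0.08074
  solve Keq expr → x = 0.03279; check Q = 6.9580e+04
Then change container volume by factor 1.5 (V_new/V_old).
Step 2:
                    L           C
  I        2.0407e-04     0.05383
  C                 0           0
  E        2.0407e-04     0.05383
  solve Keq expr → x = 0; check Q = 6.9580e+04

x = 0 M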